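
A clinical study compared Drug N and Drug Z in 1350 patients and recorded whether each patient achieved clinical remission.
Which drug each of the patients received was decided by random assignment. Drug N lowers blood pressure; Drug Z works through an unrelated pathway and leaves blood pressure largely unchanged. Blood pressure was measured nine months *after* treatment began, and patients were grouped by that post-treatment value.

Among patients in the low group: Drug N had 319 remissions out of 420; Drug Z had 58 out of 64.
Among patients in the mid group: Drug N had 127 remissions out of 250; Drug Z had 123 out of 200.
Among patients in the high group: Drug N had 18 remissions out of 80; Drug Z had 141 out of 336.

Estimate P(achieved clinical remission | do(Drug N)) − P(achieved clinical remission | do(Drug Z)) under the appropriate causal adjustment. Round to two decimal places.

+0.08

Blood pressure is recorded after the drug and is itself shifted by it — it sits on the causal path from drug to outcome. Conditioning on a mediator would strip out part of the effect we want; the pooled comparison gives the total causal effect.
The causal difference is the pooled difference: 0.619 − 0.537 = +0.082.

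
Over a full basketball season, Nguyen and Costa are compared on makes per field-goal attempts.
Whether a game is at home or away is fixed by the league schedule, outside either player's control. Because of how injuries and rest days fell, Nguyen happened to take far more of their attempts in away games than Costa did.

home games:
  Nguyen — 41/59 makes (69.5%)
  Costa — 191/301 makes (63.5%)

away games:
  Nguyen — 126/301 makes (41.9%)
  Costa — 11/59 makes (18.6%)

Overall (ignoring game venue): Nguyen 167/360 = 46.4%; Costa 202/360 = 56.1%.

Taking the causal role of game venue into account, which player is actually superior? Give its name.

Since game venue is a pre-existing factor (not a product of the player) and it affects the outcome on its own, it is a confounder. The stratified rates, not the pooled rate, identify the causal effect.
Within each level — home games: 69.5% vs 63.5%; away games: 41.9% vs 18.6% — Nguyen is higher every time.

Nguyen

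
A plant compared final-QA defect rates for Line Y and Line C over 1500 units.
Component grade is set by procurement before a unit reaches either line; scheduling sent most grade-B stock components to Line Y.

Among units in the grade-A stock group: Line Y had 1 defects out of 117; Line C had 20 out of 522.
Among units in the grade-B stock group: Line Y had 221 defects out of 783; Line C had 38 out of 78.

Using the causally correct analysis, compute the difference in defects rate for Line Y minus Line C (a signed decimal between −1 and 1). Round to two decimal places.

Since component grade is a pre-existing factor (not a product of the line) and it affects the outcome on its own, it is a confounder. The stratified rates, not the pooled rate, identify the causal effect.
Adjusting over the population distribution of component grade: 0.426·(0.009−0.038) + 0.574·(0.282−0.487) = -0.130.

-0.13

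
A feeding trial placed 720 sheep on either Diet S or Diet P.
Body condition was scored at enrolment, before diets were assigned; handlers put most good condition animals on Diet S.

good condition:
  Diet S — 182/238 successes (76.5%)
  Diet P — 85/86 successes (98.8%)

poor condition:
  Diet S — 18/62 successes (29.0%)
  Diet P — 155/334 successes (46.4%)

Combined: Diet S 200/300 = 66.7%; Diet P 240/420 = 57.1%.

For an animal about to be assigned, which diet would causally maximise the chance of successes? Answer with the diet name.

Nothing the diet does changes starting body condition; the imbalance is an allocation artefact. With starting body condition also predicting the outcome, the pooled figure is confounded, and the within-stratum comparison is the causal one.
Within each level — good condition: 76.5% vs 98.8%; poor condition: 29.0% vs 46.4% — Diet P is higher every time.

Diet P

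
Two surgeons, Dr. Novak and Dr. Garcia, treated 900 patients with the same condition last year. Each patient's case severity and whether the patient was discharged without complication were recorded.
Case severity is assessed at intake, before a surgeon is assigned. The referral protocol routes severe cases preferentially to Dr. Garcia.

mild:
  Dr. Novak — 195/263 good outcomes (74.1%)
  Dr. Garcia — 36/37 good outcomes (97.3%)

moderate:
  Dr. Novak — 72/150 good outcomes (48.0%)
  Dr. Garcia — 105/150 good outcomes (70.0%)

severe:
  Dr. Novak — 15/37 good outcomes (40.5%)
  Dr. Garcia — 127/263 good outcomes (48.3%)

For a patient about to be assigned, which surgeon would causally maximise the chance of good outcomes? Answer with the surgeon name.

Dr. Garcia

The stratified and pooled comparisons disagree (Dr. Garcia wins within each case severity; Dr. Novak wins overall), so the answer turns on the causal role of case severity.
Here case severity is a common cause — it drives both which surgeon a case falls under and the outcome. The crude comparison mixes populations; the stratum-specific rates are the causally relevant ones.
Within each level — mild: 74.1% vs 97.3%; moderate: 48.0% vs 70.0%; severe: 40.5% vs 48.3% — Dr. Garcia is higher every time.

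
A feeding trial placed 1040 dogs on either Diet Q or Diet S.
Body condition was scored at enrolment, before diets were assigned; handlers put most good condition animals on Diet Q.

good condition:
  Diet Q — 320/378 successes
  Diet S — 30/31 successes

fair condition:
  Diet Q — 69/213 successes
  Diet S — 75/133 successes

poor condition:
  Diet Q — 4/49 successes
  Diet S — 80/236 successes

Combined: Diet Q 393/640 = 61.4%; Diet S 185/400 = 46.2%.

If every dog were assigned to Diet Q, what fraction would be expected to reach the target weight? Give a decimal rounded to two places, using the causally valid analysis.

Here starting body condition is a common cause — it drives both which diet a case falls under and the outcome. The crude comparison mixes populations; the stratum-specific rates are the causally relevant ones.
Standardising Diet Q to the population starting body condition mix: 0.393·320/378 + 0.333·69/213 + 0.274·4/49 = 0.463.

0.46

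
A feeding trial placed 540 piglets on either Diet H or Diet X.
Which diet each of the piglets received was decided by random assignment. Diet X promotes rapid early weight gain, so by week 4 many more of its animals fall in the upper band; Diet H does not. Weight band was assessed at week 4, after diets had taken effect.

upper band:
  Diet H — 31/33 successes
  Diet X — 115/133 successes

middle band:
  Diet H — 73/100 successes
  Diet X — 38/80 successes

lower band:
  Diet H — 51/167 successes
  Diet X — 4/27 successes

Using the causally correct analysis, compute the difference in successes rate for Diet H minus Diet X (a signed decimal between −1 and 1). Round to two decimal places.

-0.14

Because the diet influences week-4 weight band, week-4 weight band is a post-treatment mediator, not a confounder. Stratifying on it would bias the estimate; the causal effect is the crude pooled difference.
The causal difference is the pooled difference: 0.517 − 0.654 = -0.138.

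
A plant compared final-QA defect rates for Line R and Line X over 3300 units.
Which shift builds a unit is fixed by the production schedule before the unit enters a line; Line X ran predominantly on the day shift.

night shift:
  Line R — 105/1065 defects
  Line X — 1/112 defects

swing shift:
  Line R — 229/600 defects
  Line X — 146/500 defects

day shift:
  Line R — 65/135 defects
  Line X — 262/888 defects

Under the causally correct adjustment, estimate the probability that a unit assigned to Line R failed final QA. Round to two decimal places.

The shift-specific comparison favours Line X throughout, but the pooled figures favour Line R. The question is whether to condition on shift.
Shift satisfies the back-door criterion: it is not a descendant of the line, and it blocks the spurious path from line to outcome. Adjusting for it (i.e., using the within-shift rates) gives the causal effect.
Standardising Line R to the population shift mix: 0.357·105/1065 + 0.333·229/600 + 0.310·65/135 = 0.312.

0.31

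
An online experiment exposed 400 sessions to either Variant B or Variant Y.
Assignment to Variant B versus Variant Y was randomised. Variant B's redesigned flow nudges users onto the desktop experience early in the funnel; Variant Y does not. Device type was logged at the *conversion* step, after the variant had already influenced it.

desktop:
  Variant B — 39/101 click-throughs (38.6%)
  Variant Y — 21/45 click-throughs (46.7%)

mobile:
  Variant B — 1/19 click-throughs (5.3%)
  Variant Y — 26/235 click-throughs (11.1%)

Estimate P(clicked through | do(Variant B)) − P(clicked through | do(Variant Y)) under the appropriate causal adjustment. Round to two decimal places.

+0.17

Stratifying would compare variants among sessions the variants themselves sorted into device type groups — a form of selection on an intermediate. The unconditioned pooled rates give the total causal effect.
The causal difference is the pooled difference: 0.333 − 0.168 = +0.165.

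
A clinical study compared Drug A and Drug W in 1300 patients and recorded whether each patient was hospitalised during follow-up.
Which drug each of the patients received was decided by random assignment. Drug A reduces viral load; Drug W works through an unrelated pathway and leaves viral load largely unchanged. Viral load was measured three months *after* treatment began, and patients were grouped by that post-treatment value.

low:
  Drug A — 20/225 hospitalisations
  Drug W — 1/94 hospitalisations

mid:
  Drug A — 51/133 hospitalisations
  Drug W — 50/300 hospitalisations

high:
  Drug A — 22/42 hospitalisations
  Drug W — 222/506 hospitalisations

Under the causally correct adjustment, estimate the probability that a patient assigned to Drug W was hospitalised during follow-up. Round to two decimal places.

0.30

Drug W is lower inside every viral load stratum but Drug A is lower in aggregate. Whether to stratify depends on how viral load relates to the drug.
Viral load here is a post-treatment variable shaped by the drug; conditioning on it would introduce bias rather than remove it. The overall comparison is the causal one.
So P(outcome | do(Drug W)) is just the pooled rate for Drug W: 273/900 = 0.303.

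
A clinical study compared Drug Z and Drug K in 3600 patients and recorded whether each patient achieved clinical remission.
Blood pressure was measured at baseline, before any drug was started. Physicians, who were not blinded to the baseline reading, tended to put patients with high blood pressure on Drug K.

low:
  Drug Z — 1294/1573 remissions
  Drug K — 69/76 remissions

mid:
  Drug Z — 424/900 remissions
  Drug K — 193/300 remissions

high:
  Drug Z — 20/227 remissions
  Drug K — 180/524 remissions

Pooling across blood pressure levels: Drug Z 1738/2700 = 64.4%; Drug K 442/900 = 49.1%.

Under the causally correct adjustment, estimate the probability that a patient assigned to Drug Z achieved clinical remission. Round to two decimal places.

0.55

Drug K is higher inside every blood pressure stratum but Drug Z is higher in aggregate. Whether to stratify depends on how blood pressure relates to the drug.
Blood pressure differs across drugs for reasons unrelated to any effect of the drug itself, and it separately predicts the outcome — a classic confounder. We must compare within blood pressure levels.
Standardising Drug Z to the population blood pressure mix: 0.458·1294/1573 + 0.333·424/900 + 0.209·20/227 = 0.552.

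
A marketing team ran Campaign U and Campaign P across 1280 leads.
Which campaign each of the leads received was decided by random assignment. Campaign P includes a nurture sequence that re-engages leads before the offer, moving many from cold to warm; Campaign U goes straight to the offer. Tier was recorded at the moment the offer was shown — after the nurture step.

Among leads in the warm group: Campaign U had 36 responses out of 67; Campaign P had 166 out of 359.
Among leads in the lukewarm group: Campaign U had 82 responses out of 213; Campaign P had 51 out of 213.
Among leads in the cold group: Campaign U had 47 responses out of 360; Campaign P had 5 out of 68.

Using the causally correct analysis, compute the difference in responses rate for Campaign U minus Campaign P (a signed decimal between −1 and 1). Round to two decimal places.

The engagement tier-specific comparison favours Campaign U throughout, but the pooled figures favour Campaign P. The question is whether to condition on engagement tier.
Engagement tier lies on the pathway campaign → engagement tier → outcome, so adjusting for it blocks the indirect effect. For the total causal effect of campaign, use the unadjusted pooled rates.
The causal difference is the pooled difference: 0.258 − 0.347 = -0.089.

-0.09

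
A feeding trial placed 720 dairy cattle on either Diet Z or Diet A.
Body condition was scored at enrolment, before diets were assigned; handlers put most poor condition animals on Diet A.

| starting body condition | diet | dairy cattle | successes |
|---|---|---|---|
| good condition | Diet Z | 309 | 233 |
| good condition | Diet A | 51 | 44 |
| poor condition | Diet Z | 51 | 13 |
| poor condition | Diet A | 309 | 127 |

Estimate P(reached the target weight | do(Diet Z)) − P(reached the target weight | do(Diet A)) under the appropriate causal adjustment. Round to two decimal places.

The stratified and pooled comparisons disagree (Diet A wins within each starting body condition; Diet Z wins overall), so the answer turns on the causal role of starting body condition.
Starting body condition is set before the diet has any effect — it is not caused by the diet — and it independently drives the outcome. That makes it a confounder, so the causal comparison is within starting body condition levels.
Adjusting over the population distribution of starting body condition: 0.500·(0.754−0.863) + 0.500·(0.255−0.411) = -0.132.

-0.13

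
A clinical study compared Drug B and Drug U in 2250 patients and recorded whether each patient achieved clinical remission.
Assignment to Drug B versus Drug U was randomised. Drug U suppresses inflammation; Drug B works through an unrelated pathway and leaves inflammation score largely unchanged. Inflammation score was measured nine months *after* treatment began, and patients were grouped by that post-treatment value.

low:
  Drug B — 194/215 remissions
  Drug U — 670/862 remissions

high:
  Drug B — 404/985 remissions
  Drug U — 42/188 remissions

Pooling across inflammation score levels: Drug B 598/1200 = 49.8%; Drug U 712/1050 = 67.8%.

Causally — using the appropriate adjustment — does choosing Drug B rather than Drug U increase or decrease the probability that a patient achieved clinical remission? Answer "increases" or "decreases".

decreases

Within every inflammation score level Drug B has the higher rate, yet pooled Drug U does — Simpson's reversal.
Inflammation score is downstream of the drug. One should not condition on a consequence of treatment, so the overall rates are the right comparison.
Pooled: Drug B 49.8% vs Drug U 67.8%; Drug U is higher overall.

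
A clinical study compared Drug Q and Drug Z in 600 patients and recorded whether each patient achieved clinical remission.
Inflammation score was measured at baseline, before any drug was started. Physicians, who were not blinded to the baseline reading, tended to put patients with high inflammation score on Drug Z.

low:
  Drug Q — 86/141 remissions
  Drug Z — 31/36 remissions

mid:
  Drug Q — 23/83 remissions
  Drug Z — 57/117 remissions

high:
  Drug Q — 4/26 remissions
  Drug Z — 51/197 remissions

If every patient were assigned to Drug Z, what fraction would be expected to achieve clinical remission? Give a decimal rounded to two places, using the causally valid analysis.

0.51

The inflammation score-specific comparison favours Drug Z throughout, but the pooled figures favour Drug Q. The question is whether to condition on inflammation score.
Here inflammation score is a common cause — it drives both which drug a case falls under and the outcome. The crude comparison mixes populations; the stratum-specific rates are the causally relevant ones.
Standardising Drug Z to the population inflammation score mix: 0.295·31/36 + 0.333·57/117 + 0.372·51/197 = 0.513.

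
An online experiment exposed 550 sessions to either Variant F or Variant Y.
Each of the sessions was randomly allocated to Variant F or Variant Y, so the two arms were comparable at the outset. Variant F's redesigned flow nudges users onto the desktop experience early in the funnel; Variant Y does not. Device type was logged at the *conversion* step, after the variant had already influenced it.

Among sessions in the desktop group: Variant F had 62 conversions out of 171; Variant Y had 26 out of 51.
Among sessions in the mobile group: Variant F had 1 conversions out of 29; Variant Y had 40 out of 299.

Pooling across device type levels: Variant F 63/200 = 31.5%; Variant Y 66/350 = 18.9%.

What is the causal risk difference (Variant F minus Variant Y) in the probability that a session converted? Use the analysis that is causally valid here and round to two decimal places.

+0.13

Variant Y is higher inside every device type stratum but Variant F is higher in aggregate. Whether to stratify depends on how device type relates to the variant.
Stratifying would compare variants among sessions the variants themselves sorted into device type groups — a form of selection on an intermediate. The unconditioned pooled rates give the total causal effect.
The causal difference is the pooled difference: 0.315 − 0.189 = +0.126.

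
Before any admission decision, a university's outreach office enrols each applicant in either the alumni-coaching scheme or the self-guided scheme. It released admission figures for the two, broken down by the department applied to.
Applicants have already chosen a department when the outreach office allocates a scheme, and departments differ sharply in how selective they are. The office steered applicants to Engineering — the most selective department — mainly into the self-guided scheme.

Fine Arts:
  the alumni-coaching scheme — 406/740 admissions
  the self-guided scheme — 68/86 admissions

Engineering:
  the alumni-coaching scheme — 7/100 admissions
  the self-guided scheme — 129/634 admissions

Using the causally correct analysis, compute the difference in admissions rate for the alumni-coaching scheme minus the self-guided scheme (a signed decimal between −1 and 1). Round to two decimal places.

-0.19

The stratified and pooled comparisons disagree (the self-guided scheme wins within each department; the alumni-coaching scheme wins overall), so the answer turns on the causal role of department.
The imbalance in department arose from how applicants were allocated, not from anything the outreach scheme did; and department independently affects the outcome. The pooled gap is confounded — condition on department.
Adjusting over the population distribution of department: 0.529·(0.549−0.791) + 0.471·(0.070−0.203) = -0.191.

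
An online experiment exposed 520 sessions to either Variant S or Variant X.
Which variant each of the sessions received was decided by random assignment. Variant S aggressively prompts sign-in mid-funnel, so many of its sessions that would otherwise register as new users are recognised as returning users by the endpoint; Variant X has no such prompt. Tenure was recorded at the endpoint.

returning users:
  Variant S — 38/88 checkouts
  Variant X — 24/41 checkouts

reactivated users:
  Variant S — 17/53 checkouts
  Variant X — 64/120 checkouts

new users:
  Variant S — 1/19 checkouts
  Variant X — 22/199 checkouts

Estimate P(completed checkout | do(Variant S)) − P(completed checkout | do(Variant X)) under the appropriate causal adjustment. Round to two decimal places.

+0.04

The distribution of user tenure is itself part of what the variant does — it is an intermediate outcome. Holding it fixed would remove that part of the effect; the total effect is the pooled difference.
The causal difference is the pooled difference: 0.350 − 0.306 = +0.044.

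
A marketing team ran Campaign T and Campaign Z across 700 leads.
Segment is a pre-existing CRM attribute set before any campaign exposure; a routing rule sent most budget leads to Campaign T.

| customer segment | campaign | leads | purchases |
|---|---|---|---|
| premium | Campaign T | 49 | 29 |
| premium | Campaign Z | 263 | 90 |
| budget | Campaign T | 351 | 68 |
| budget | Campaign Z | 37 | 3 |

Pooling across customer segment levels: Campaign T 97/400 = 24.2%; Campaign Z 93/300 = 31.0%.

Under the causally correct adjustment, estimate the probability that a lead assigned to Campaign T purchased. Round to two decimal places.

0.37

Customer segment satisfies the back-door criterion: it is not a descendant of the campaign, and it blocks the spurious path from campaign to outcome. Adjusting for it (i.e., using the within-customer segment rates) gives the causal effect.
Standardising Campaign T to the population customer segment mix: 0.446·29/49 + 0.554·68/351 = 0.371.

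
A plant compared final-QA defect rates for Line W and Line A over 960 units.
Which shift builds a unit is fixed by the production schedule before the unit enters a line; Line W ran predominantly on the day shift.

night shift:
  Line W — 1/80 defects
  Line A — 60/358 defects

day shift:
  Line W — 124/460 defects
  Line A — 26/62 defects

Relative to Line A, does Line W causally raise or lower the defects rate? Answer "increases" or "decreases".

decreases

The shift-specific comparison favours Line W throughout, but the pooled figures favour Line A. The question is whether to condition on shift.
Here shift is a common cause — it drives both which line a case falls under and the outcome. The crude comparison mixes populations; the stratum-specific rates are the causally relevant ones.
Within each level — night shift: 1.2% vs 16.8%; day shift: 27.0% vs 41.9% — Line W is lower every time.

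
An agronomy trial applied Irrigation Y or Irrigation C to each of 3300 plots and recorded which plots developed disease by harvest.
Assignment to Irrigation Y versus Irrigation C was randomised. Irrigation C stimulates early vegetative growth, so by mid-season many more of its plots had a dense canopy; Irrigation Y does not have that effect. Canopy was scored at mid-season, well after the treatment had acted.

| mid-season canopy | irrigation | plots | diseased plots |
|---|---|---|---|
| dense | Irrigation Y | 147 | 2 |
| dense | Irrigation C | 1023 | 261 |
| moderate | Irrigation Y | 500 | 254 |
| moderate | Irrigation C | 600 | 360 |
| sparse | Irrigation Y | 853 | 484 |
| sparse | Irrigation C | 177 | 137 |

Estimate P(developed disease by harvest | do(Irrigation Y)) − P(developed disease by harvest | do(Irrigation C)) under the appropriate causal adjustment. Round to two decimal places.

Mid-season canopy is downstream of the irrigation. One should not condition on a consequence of treatment, so the overall rates are the right comparison.
The causal difference is the pooled difference: 0.493 − 0.421 = +0.072.

+0.07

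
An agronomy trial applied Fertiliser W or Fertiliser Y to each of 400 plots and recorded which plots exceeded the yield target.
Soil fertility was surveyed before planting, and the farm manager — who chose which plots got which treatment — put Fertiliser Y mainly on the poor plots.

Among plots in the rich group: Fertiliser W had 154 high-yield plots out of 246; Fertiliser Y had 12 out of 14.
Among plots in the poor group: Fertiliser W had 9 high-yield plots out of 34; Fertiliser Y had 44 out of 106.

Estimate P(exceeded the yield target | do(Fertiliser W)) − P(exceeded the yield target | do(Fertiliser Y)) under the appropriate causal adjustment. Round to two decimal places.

Fertiliser Y is higher inside every soil fertility stratum but Fertiliser W is higher in aggregate. Whether to stratify depends on how soil fertility relates to the fertiliser.
Since soil fertility is a pre-existing factor (not a product of the fertiliser) and it affects the outcome on its own, it is a confounder. The stratified rates, not the pooled rate, identify the causal effect.
Adjusting over the population distribution of soil fertility: 0.650·(0.626−0.857) + 0.350·(0.265−0.415) = -0.203.

-0.20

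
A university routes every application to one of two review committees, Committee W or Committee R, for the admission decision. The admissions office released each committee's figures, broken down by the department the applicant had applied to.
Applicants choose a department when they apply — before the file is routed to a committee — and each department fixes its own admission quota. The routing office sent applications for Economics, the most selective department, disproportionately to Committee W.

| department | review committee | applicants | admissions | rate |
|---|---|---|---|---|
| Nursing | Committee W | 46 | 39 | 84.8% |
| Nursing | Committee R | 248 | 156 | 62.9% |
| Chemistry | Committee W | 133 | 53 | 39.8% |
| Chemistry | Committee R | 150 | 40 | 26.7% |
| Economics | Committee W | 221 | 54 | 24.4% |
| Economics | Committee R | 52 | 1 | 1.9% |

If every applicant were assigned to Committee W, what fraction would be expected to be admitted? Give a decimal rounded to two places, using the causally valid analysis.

0.50

Here department is a common cause — it drives both which review committee a case falls under and the outcome. The crude comparison mixes populations; the stratum-specific rates are the causally relevant ones.
Standardising Committee W to the population department mix: 0.346·39/46 + 0.333·53/133 + 0.321·54/221 = 0.504.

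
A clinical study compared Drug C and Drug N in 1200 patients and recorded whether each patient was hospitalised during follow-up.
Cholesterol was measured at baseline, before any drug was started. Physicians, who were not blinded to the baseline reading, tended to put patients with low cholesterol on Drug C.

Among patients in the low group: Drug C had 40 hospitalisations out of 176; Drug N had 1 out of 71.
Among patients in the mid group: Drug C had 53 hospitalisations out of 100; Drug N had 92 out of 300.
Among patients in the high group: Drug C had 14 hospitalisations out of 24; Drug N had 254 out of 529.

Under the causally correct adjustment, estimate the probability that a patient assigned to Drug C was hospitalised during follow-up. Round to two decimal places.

0.49

Drug N is lower inside every cholesterol stratum but Drug C is lower in aggregate. Whether to stratify depends on how cholesterol relates to the drug.
The imbalance in cholesterol arose from how patients were allocated, not from anything the drug did; and cholesterol independently affects the outcome. The pooled gap is confounded — condition on cholesterol.
Standardising Drug C to the population cholesterol mix: 0.206·40/176 + 0.333·53/100 + 0.461·14/24 = 0.492.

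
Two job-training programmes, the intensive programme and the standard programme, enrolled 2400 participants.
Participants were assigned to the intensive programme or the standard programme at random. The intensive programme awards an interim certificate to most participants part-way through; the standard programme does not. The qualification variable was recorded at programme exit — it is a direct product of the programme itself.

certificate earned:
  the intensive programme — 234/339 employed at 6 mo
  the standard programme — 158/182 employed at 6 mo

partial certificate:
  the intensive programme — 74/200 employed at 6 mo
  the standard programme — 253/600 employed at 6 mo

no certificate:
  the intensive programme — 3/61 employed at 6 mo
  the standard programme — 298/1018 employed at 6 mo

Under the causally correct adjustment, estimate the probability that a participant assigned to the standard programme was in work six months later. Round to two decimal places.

The qualification attained during the programme-specific comparison favours the standard programme throughout, but the pooled figures favour the intensive programme. The question is whether to condition on qualification attained during the programme.
Because the programme influences qualification attained during the programme, qualification attained during the programme is a post-treatment mediator, not a confounder. Stratifying on it would bias the estimate; the causal effect is the crude pooled difference.
So P(outcome | do(the standard programme)) is just the pooled rate for the standard programme: 709/1800 = 0.394.

0.39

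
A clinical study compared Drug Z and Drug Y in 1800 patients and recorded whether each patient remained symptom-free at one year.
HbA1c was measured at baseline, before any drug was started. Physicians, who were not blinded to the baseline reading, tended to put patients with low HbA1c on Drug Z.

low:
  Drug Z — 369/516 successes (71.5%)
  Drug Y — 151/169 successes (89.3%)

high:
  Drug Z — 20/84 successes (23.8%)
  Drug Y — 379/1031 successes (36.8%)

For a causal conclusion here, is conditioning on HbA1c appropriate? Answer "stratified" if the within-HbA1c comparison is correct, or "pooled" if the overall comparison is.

The imbalance in HbA1c arose from how patients were allocated, not from anything the drug did; and HbA1c independently affects the outcome. The pooled gap is confounded — condition on HbA1c.
Within each level — low: 71.5% vs 89.3%; high: 23.8% vs 36.8% — Drug Y is higher every time.

stratified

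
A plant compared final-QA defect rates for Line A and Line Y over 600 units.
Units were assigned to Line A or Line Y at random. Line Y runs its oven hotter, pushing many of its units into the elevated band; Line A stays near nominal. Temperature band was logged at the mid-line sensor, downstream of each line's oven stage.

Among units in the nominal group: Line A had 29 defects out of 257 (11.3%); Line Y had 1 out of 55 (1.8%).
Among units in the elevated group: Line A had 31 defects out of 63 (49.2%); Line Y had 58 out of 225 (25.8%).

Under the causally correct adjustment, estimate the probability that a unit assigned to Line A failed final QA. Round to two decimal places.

0.19

Line Y is lower inside every in-process temperature band stratum but Line A is lower in aggregate. Whether to stratify depends on how in-process temperature band relates to the line.
The distribution of in-process temperature band is itself part of what the line does — it is an intermediate outcome. Holding it fixed would remove that part of the effect; the total effect is the pooled difference.
So P(outcome | do(Line A)) is just the pooled rate for Line A: 60/320 = 0.188.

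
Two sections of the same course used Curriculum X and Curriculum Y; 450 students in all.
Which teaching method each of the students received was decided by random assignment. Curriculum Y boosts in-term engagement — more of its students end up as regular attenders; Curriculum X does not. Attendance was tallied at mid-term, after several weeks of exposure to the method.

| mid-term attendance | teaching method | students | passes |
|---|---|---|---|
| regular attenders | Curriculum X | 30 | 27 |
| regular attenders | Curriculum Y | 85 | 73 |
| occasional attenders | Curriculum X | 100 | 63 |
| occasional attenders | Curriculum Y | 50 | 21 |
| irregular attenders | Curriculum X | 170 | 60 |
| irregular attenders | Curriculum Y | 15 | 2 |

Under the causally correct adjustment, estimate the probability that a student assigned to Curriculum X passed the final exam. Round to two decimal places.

0.50

Curriculum X is higher inside every mid-term attendance stratum but Curriculum Y is higher in aggregate. Whether to stratify depends on how mid-term attendance relates to the teaching method.
Mid-term attendance is recorded after the teaching method and is itself shifted by it — it sits on the causal path from teaching method to outcome. Conditioning on a mediator would strip out part of the effect we want; the pooled comparison gives the total causal effect.
So P(outcome | do(Curriculum X)) is just the pooled rate for Curriculum X: 150/300 = 0.500.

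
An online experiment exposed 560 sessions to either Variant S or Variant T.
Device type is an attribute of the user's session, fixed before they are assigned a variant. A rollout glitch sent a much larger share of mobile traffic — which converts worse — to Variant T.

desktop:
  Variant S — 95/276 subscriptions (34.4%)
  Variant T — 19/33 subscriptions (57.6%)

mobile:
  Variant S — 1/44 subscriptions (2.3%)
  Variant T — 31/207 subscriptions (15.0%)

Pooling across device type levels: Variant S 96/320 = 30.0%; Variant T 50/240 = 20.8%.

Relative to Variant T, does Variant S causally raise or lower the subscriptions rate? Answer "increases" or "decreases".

Device type satisfies the back-door criterion: it is not a descendant of the variant, and it blocks the spurious path from variant to outcome. Adjusting for it (i.e., using the within-device type rates) gives the causal effect.
Within each level — desktop: 34.4% vs 57.6%; mobile: 2.3% vs 15.0% — Variant T is higher every time.

decreases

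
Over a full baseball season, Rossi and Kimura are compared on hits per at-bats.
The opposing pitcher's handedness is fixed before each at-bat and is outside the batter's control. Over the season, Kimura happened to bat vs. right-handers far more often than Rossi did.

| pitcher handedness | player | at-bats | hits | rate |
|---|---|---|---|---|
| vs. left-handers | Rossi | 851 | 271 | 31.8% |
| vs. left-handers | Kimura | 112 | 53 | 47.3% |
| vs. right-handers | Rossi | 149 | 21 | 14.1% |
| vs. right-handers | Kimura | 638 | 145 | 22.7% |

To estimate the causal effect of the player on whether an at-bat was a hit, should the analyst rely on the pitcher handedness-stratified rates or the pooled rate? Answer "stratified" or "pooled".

stratified

Kimura is higher inside every pitcher handedness stratum but Rossi is higher in aggregate. Whether to stratify depends on how pitcher handedness relates to the player.
Pitcher handedness is set before the player has any effect — it is not caused by the player — and it independently drives the outcome. That makes it a confounder, so the causal comparison is within pitcher handedness levels.
Within each level — vs. left-handers: 31.8% vs 47.3%; vs. right-handers: 14.1% vs 22.7% — Kimura is higher every time.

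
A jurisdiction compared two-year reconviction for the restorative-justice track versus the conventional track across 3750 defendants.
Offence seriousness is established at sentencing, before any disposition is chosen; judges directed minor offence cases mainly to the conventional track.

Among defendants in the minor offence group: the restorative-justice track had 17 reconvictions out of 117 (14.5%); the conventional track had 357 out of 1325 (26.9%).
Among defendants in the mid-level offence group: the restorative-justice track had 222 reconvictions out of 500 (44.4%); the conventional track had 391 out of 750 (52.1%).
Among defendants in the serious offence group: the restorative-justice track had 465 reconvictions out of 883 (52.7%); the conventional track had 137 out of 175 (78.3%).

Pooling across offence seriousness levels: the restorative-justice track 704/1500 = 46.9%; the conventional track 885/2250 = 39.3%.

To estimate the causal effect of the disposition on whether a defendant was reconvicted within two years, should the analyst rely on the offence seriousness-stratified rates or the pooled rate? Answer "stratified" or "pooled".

Nothing the disposition does changes offence seriousness; the imbalance is an allocation artefact. With offence seriousness also predicting the outcome, the pooled figure is confounded, and the within-stratum comparison is the causal one.
Within each level — minor offence: 14.5% vs 26.9%; mid-level offence: 44.4% vs 52.1%; serious offence: 52.7% vs 78.3% — the restorative-justice track is lower every time.

stratified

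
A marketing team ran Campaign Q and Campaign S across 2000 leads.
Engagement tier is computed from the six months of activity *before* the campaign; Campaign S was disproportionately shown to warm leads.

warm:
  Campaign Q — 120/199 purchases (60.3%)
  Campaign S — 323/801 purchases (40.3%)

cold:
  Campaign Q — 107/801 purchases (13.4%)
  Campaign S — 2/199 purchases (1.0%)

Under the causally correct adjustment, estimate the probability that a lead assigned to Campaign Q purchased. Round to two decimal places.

Campaign Q is higher inside every engagement tier stratum but Campaign S is higher in aggregate. Whether to stratify depends on how engagement tier relates to the campaign.
Nothing the campaign does changes engagement tier; the imbalance is an allocation artefact. With engagement tier also predicting the outcome, the pooled figure is confounded, and the within-stratum comparison is the causal one.
Standardising Campaign Q to the population engagement tier mix: 0.500·120/199 + 0.500·107/801 = 0.368.

0.37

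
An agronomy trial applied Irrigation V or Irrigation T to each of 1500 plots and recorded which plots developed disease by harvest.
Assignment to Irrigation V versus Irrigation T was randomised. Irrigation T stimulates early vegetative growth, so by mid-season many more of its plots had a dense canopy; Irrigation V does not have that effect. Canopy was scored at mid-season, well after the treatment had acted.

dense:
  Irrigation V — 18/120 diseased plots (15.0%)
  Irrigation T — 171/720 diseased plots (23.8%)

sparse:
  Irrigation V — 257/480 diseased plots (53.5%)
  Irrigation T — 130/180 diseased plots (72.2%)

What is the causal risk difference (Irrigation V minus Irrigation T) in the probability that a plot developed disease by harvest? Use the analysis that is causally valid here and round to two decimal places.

Mid-season canopy is downstream of the irrigation. One should not condition on a consequence of treatment, so the overall rates are the right comparison.
The causal difference is the pooled difference: 0.458 − 0.334 = +0.124.

+0.12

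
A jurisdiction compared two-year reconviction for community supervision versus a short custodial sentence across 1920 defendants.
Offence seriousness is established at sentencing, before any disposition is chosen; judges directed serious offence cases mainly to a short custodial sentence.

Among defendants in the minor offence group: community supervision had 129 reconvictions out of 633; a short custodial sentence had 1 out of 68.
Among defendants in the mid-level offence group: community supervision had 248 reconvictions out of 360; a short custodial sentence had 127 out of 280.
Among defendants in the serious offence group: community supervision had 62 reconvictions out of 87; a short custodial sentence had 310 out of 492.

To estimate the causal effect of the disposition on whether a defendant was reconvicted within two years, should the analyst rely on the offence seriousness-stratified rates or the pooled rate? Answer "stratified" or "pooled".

Offence seriousness satisfies the back-door criterion: it is not a descendant of the disposition, and it blocks the spurious path from disposition to outcome. Adjusting for it (i.e., using the within-offence seriousness rates) gives the causal effect.
Within each level — minor offence: 20.4% vs 1.5%; mid-level offence: 68.9% vs 45.4%; serious offence: 71.3% vs 63.0% — a short custodial sentence is lower every time.

stratified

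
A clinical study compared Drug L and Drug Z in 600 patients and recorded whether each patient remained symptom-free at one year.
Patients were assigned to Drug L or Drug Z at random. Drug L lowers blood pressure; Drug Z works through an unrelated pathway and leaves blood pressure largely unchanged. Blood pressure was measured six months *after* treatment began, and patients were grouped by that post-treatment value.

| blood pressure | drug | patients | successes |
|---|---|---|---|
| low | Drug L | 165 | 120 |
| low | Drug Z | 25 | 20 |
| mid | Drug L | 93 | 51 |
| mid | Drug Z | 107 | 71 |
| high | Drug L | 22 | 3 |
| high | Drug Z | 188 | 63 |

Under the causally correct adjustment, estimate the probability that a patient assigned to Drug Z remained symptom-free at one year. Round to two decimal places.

Drug Z is higher inside every blood pressure stratum but Drug L is higher in aggregate. Whether to stratify depends on how blood pressure relates to the drug.
Blood pressure here is a post-treatment variable shaped by the drug; conditioning on it would introduce bias rather than remove it. The overall comparison is the causal one.
So P(outcome | do(Drug Z)) is just the pooled rate for Drug Z: 154/320 = 0.481.

0.48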